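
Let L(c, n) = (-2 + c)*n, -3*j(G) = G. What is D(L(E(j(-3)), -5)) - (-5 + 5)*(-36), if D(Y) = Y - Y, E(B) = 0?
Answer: 0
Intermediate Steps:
j(G) = -G/3
L(c, n) = n*(-2 + c)
D(Y) = 0
D(L(E(j(-3)), -5)) - (-5 + 5)*(-36) = 0 - (-5 + 5)*(-36) = 0 - 1*0*(-36) = 0 + 0*(-36) = 0 + 0 = 0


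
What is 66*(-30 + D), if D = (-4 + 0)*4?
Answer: -3036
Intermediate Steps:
D = -16 (D = -4*4 = -16)
66*(-30 + D) = 66*(-30 - 16) = 66*(-46) = -3036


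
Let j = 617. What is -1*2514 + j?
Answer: -1897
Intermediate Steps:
-1*2514 + j = -1*2514 + 617 = -2514 + 617 = -1897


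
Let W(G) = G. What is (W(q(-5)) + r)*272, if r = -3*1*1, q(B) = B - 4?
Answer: -3264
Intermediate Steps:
q(B) = -4 + B
r = -3 (r = -3*1 = -3)
(W(q(-5)) + r)*272 = ((-4 - 5) - 3)*272 = (-9 - 3)*272 = -12*272 = -3264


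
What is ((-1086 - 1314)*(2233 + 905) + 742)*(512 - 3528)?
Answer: 22711861328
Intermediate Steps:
((-1086 - 1314)*(2233 + 905) + 742)*(512 - 3528) = (-2400*3138 + 742)*(-3016) = (-7531200 + 742)*(-3016) = -7530458*(-3016) = 22711861328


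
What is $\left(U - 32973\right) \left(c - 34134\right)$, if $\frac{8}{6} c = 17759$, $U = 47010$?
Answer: $- \frac{1168706583}{4} \approx -2.9218 \cdot 10^{8}$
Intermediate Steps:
$c = \frac{53277}{4}$ ($c = \frac{3}{4} \cdot 17759 = \frac{53277}{4} \approx 13319.0$)
$\left(U - 32973\right) \left(c - 34134\right) = \left(47010 - 32973\right) \left(\frac{53277}{4} - 34134\right) = 14037 \left(- \frac{83259}{4}\right) = - \frac{1168706583}{4}$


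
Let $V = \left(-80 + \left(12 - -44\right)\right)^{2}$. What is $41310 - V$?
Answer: $40734$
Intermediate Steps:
$V = 576$ ($V = \left(-80 + \left(12 + 44\right)\right)^{2} = \left(-80 + 56\right)^{2} = \left(-24\right)^{2} = 576$)
$41310 - V = 41310 - 576 = 40734$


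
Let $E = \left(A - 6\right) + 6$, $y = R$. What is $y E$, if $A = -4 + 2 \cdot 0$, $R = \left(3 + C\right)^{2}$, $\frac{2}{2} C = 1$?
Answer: $-64$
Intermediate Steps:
$C = 1$
$R = 16$ ($R = \left(3 + 1\right)^{2} = 4^{2} = 16$)
$A = -4$ ($A = -4 + 0 = -4$)
$y = 16$
$E = -4$ ($E = \left(-4 - 6\right) + 6 = -10 + 6 = -4$)
$y E = 16 \left(-4\right) = -64$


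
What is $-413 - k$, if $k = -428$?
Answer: $15$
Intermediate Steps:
$-413 - k = -413 - -428 = -413 + 428 = 15$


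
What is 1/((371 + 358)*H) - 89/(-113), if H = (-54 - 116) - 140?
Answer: 20112997/25536870 ≈ 0.78761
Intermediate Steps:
H = -310 (H = -170 - 140 = -310)
1/((371 + 358)*H) - 89/(-113) = 1/((371 + 358)*(-310)) - 89/(-113) = -1/310/729 - 89*(-1/113) = (1/729)*(-1/310) + 89/113 = -1/225990 + 89/113 = 20112997/25536870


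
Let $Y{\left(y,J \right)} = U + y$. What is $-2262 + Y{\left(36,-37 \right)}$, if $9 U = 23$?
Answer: $- \frac{20011}{9} \approx -2223.4$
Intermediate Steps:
$U = \frac{23}{9}$ ($U = \frac{1}{9} \cdot 23 = \frac{23}{9} \approx 2.5556$)
$Y{\left(y,J \right)} = \frac{23}{9} + y$
$-2262 + Y{\left(36,-37 \right)} = -2262 + \left(\frac{23}{9} + 36\right) = -2262 + \frac{347}{9} = - \frac{20011}{9}$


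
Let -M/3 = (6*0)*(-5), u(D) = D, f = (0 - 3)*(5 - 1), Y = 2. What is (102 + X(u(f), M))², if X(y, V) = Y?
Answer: 10816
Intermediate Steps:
f = -12 (f = -3*4 = -12)
M = 0 (M = -3*6*0*(-5) = -0*(-5) = -3*0 = 0)
X(y, V) = 2
(102 + X(u(f), M))² = (102 + 2)² = 104² = 10816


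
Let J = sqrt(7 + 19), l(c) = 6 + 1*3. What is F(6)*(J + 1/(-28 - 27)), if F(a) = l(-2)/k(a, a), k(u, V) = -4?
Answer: 9/220 - 9*sqrt(26)/4 ≈ -11.432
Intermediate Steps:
l(c) = 9 (l(c) = 6 + 3 = 9)
F(a) = -9/4 (F(a) = 9/(-4) = 9*(-1/4) = -9/4)
J = sqrt(26) ≈ 5.0990
F(6)*(J + 1/(-28 - 27)) = -9*(sqrt(26) + 1/(-28 - 27))/4 = -9*(sqrt(26) + 1/(-55))/4 = -9*(sqrt(26) - 1/55)/4 = -9*(-1/55 + sqrt(26))/4 = 9/220 - 9*sqrt(26)/4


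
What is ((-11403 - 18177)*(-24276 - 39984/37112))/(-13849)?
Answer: -3331339887960/64245511 ≈ -51853.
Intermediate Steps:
((-11403 - 18177)*(-24276 - 39984/37112))/(-13849) = -29580*(-24276 - 39984*1/37112)*(-1/13849) = -29580*(-24276 - 4998/4639)*(-1/13849) = -29580*(-112621362/4639)*(-1/13849) = (3331339887960/4639)*(-1/13849) = -3331339887960/64245511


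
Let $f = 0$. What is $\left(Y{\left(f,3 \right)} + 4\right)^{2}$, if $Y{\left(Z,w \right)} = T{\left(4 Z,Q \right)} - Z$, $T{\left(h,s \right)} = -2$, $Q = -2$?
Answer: $4$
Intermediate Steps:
$Y{\left(Z,w \right)} = -2 - Z$
$\left(Y{\left(f,3 \right)} + 4\right)^{2} = \left(\left(-2 - 0\right) + 4\right)^{2} = \left(\left(-2 + 0\right) + 4\right)^{2} = \left(-2 + 4\right)^{2} = 2^{2} = 4$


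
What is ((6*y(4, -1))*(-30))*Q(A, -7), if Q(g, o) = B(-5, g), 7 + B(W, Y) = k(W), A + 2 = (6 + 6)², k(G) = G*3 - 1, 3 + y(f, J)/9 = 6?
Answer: 111780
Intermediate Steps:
y(f, J) = 27 (y(f, J) = -27 + 9*6 = -27 + 54 = 27)
k(G) = -1 + 3*G (k(G) = 3*G - 1 = -1 + 3*G)
A = 142 (A = -2 + (6 + 6)² = -2 + 12² = -2 + 144 = 142)
B(W, Y) = -8 + 3*W (B(W, Y) = -7 + (-1 + 3*W) = -8 + 3*W)
Q(g, o) = -23 (Q(g, o) = -8 + 3*(-5) = -8 - 15 = -23)
((6*y(4, -1))*(-30))*Q(A, -7) = ((6*27)*(-30))*(-23) = (162*(-30))*(-23) = -4860*(-23) = 111780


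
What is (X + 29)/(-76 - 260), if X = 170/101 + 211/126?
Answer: -411785/4275936 ≈ -0.096303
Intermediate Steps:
X = 42731/12726 (X = 170*(1/101) + 211*(1/126) = 170/101 + 211/126 = 42731/12726 ≈ 3.3578)
(X + 29)/(-76 - 260) = (42731/12726 + 29)/(-76 - 260) = (411785/12726)/(-336) = (411785/12726)*(-1/336) = -411785/4275936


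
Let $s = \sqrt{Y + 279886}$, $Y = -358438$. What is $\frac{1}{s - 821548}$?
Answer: $- \frac{205387}{168735298714} - \frac{3 i \sqrt{2182}}{337470597428} \approx -1.2172 \cdot 10^{-6} - 4.1525 \cdot 10^{-10} i$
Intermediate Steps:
$s = 6 i \sqrt{2182}$ ($s = \sqrt{-358438 + 279886} = \sqrt{-78552} = 6 i \sqrt{2182} \approx 280.27 i$)
$\frac{1}{s - 821548} = \frac{1}{6 i \sqrt{2182} - 821548} = \frac{1}{-821548 + 6 i \sqrt{2182}}$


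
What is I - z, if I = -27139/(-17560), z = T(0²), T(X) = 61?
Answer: -1044021/17560 ≈ -59.454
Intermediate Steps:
z = 61
I = 27139/17560 (I = -27139*(-1/17560) = 27139/17560 ≈ 1.5455)
I - z = 27139/17560 - 1*61 = 27139/17560 - 61 = -1044021/17560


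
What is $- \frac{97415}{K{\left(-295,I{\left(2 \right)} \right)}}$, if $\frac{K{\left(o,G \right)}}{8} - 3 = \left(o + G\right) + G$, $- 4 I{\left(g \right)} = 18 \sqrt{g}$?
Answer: $\frac{7111295}{170204} - \frac{876735 \sqrt{2}}{680816} \approx 39.96$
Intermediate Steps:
$I{\left(g \right)} = - \frac{9 \sqrt{g}}{2}$ ($I{\left(g \right)} = - \frac{18 \sqrt{g}}{4} = - \frac{9 \sqrt{g}}{2}$)
$K{\left(o,G \right)} = 24 + 8 o + 16 G$ ($K{\left(o,G \right)} = 24 + 8 \left(\left(o + G\right) + G\right) = 24 + 8 \left(\left(G + o\right) + G\right) = 24 + 8 \left(o + 2 G\right) = 24 + \left(8 o + 16 G\right) = 24 + 8 o + 16 G$)
$- \frac{97415}{K{\left(-295,I{\left(2 \right)} \right)}} = - \frac{97415}{24 + 8 \left(-295\right) + 16 \left(- \frac{9 \sqrt{2}}{2}\right)} = - \frac{97415}{24 - 2360 - 72 \sqrt{2}} = - \frac{97415}{-2336 - 72 \sqrt{2}}$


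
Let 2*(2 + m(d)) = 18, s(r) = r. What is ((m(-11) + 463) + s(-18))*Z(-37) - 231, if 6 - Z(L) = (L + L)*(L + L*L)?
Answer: 44555217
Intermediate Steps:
m(d) = 7 (m(d) = -2 + (½)*18 = -2 + 9 = 7)
Z(L) = 6 - 2*L*(L + L²) (Z(L) = 6 - (L + L)*(L + L*L) = 6 - 2*L*(L + L²))
((m(-11) + 463) + s(-18))*Z(-37) - 231 = ((7 + 463) - 18)*(6 - 2*(-37)² - 2*(-37)³) - 231 = (470 - 18)*(6 - 2*1369 - 2*(-50653)) - 231 = 452*(6 - 2738 + 101306) - 231 = 452*98574 - 231 = 44555448 - 231 = 44555217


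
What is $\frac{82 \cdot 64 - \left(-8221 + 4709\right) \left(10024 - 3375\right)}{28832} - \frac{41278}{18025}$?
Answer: $\frac{52476429263}{64962100} \approx 807.8$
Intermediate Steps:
$\frac{82 \cdot 64 - \left(-8221 + 4709\right) \left(10024 - 3375\right)}{28832} - \frac{41278}{18025} = \left(5248 - \left(-3512\right) 6649\right) \frac{1}{28832} - \frac{41278}{18025} = \left(5248 - -23351288\right) \frac{1}{28832} - \frac{41278}{18025} = \left(5248 + 23351288\right) \frac{1}{28832} - \frac{41278}{18025} = 23356536 \cdot \frac{1}{28832} - \frac{41278}{18025} = \frac{2919567}{3604} - \frac{41278}{18025} = \frac{52476429263}{64962100}$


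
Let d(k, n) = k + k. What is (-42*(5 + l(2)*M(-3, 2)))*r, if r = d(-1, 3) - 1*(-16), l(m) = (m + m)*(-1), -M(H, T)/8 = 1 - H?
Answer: -78204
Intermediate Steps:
d(k, n) = 2*k
M(H, T) = -8 + 8*H (M(H, T) = -8*(1 - H) = -8 + 8*H)
l(m) = -2*m (l(m) = (2*m)*(-1) = -2*m)
r = 14 (r = 2*(-1) - 1*(-16) = -2 + 16 = 14)
(-42*(5 + l(2)*M(-3, 2)))*r = -42*(5 + (-2*2)*(-8 + 8*(-3)))*14 = -42*(5 - 4*(-8 - 24))*14 = -42*(5 - 4*(-32))*14 = -42*(5 + 128)*14 = -42*133*14 = -5586*14 = -78204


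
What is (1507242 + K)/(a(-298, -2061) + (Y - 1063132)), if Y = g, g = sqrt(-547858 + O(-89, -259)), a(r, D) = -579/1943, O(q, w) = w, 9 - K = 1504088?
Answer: -12694982465207995/4266978320057419158 - 11941112587*I*sqrt(548117)/4266978320057419158 ≈ -0.0029752 - 2.0719e-6*I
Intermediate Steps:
K = -1504079 (K = 9 - 1*1504088 = 9 - 1504088 = -1504079)
a(r, D) = -579/1943 (a(r, D) = -579*1/1943 = -579/1943)
g = I*sqrt(548117) (g = sqrt(-547858 - 259) = sqrt(-548117) = I*sqrt(548117) ≈ 740.35*I)
Y = I*sqrt(548117) ≈ 740.35*I
(1507242 + K)/(a(-298, -2061) + (Y - 1063132)) = (1507242 - 1504079)/(-579/1943 + (I*sqrt(548117) - 1063132)) = 3163/(-579/1943 + (-1063132 + I*sqrt(548117))) = 3163/(-2065666055/1943 + I*sqrt(548117))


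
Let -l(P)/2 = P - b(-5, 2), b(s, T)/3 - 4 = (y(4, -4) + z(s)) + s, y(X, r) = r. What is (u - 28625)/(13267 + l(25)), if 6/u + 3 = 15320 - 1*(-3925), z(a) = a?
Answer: -91800374/42194499 ≈ -2.1756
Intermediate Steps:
b(s, T) = 6*s (b(s, T) = 12 + 3*((-4 + s) + s) = 12 + 3*(-4 + 2*s) = 12 + (-12 + 6*s) = 6*s)
l(P) = -60 - 2*P (l(P) = -2*(P - 6*(-5)) = -2*(P - 1*(-30)) = -2*(P + 30) = -2*(30 + P) = -60 - 2*P)
u = 1/3207 (u = 6/(-3 + (15320 - 1*(-3925))) = 6/(-3 + (15320 + 3925)) = 6/(-3 + 19245) = 6/19242 = 6*(1/19242) = 1/3207 ≈ 0.00031182)
(u - 28625)/(13267 + l(25)) = (1/3207 - 28625)/(13267 + (-60 - 2*25)) = -91800374/(3207*(13267 + (-60 - 50))) = -91800374/(3207*(13267 - 110)) = -91800374/3207/13157 = -91800374/3207*1/13157 = -91800374/42194499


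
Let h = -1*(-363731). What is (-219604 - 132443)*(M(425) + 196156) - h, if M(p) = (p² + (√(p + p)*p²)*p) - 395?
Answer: -132505925873 - 135125539921875*√34 ≈ -7.8804e+14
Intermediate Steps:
M(p) = -395 + p² + √2*p^(7/2) (M(p) = (p² + (√(2*p)*p²)*p) - 395 = (p² + ((√2*√p)*p²)*p) - 395 = (p² + (√2*p^(5/2))*p) - 395 = (p² + √2*p^(7/2)) - 395 = -395 + p² + √2*p^(7/2))
h = 363731
(-219604 - 132443)*(M(425) + 196156) - h = (-219604 - 132443)*((-395 + 425² + √2*425^(7/2)) + 196156) - 1*363731 = -352047*((-395 + 180625 + √2*(383828125*√17)) + 196156) - 363731 = -352047*((-395 + 180625 + 383828125*√34) + 196156) - 363731 = -352047*((180230 + 383828125*√34) + 196156) - 363731 = -352047*(376386 + 383828125*√34) - 363731 = (-132505562142 - 135125539921875*√34) - 363731 = -132505925873 - 135125539921875*√34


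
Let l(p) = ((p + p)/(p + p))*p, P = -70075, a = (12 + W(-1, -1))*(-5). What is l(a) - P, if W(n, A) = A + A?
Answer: 70025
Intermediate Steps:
W(n, A) = 2*A
a = -50 (a = (12 + 2*(-1))*(-5) = (12 - 2)*(-5) = 10*(-5) = -50)
l(p) = p (l(p) = ((2*p)/((2*p)))*p = ((2*p)*(1/(2*p)))*p = 1*p = p)
l(a) - P = -50 - 1*(-70075) = -50 + 70075 = 70025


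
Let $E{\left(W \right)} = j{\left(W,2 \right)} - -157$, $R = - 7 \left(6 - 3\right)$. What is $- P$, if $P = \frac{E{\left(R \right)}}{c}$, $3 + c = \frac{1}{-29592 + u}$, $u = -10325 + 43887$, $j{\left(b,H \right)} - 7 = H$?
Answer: $\frac{659020}{11909} \approx 55.338$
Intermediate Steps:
$j{\left(b,H \right)} = 7 + H$
$u = 33562$
$R = -21$ ($R = \left(-7\right) 3 = -21$)
$E{\left(W \right)} = 166$ ($E{\left(W \right)} = \left(7 + 2\right) - -157 = 9 + 157 = 166$)
$c = - \frac{11909}{3970}$ ($c = -3 + \frac{1}{-29592 + 33562} = -3 + \frac{1}{3970} = - \frac{11909}{3970} \approx -2.9997$)
$P = - \frac{659020}{11909}$ ($P = \frac{166}{- \frac{11909}{3970}} = 166 \left(- \frac{3970}{11909}\right) = - \frac{659020}{11909} \approx -55.338$)
$- P = \left(-1\right) \left(- \frac{659020}{11909}\right) = \frac{659020}{11909}$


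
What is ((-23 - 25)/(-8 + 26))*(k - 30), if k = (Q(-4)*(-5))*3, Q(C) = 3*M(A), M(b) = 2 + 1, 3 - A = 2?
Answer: 440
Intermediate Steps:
A = 1 (A = 3 - 1*2 = 3 - 2 = 1)
M(b) = 3
Q(C) = 9 (Q(C) = 3*3 = 9)
k = -135 (k = (9*(-5))*3 = -45*3 = -135)
((-23 - 25)/(-8 + 26))*(k - 30) = ((-23 - 25)/(-8 + 26))*(-135 - 30) = -48/18*(-165) = -48*1/18*(-165) = -8/3*(-165) = 440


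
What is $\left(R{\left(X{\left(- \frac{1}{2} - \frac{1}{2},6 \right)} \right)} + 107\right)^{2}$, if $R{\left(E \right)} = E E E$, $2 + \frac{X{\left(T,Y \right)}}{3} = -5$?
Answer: $83795716$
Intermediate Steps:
$X{\left(T,Y \right)} = -21$ ($X{\left(T,Y \right)} = -6 + 3 \left(-5\right) = -6 - 15 = -21$)
$R{\left(E \right)} = E^{3}$ ($R{\left(E \right)} = E^{2} E = E^{3}$)
$\left(R{\left(X{\left(- \frac{1}{2} - \frac{1}{2},6 \right)} \right)} + 107\right)^{2} = \left(\left(-21\right)^{3} + 107\right)^{2} = \left(-9261 + 107\right)^{2} = \left(-9154\right)^{2} = 83795716$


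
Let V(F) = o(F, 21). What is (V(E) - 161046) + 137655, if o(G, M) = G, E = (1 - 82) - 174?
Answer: -23646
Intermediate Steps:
E = -255 (E = -81 - 174 = -255)
V(F) = F
(V(E) - 161046) + 137655 = (-255 - 161046) + 137655 = -161301 + 137655 = -23646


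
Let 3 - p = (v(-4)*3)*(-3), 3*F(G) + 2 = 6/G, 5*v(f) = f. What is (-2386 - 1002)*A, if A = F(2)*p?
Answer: 23716/5 ≈ 4743.2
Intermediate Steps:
v(f) = f/5
F(G) = -2/3 + 2/G (F(G) = -2/3 + (6/G)/3 = -2/3 + 2/G)
p = -21/5 (p = 3 - ((1/5)*(-4))*3*(-3) = 3 - (-4/5*3)*(-3) = 3 - (-12)*(-3)/5 = 3 - 1*36/5 = 3 - 36/5 = -21/5 ≈ -4.2000)
A = -7/5 (A = (-2/3 + 2/2)*(-21/5) = (-2/3 + 2*(1/2))*(-21/5) = (-2/3 + 1)*(-21/5) = (1/3)*(-21/5) = -7/5 ≈ -1.4000)
(-2386 - 1002)*A = (-2386 - 1002)*(-7/5) = -3388*(-7/5) = 23716/5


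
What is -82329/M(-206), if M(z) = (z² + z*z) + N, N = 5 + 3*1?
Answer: -82329/84880 ≈ -0.96995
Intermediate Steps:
N = 8 (N = 5 + 3 = 8)
M(z) = 8 + 2*z² (M(z) = (z² + z*z) + 8 = (z² + z²) + 8 = 2*z² + 8 = 8 + 2*z²)
-82329/M(-206) = -82329/(8 + 2*(-206)²) = -82329/(8 + 2*42436) = -82329/(8 + 84872) = -82329/84880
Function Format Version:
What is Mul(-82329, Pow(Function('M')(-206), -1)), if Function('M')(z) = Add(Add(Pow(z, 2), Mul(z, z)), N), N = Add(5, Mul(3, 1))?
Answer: Rational(-82329, 84880) ≈ -0.96995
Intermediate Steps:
N = 8 (N = Add(5, 3) = 8)
Function('M')(z) = Add(8, Mul(2, Pow(z, 2))) (Function('M')(z) = Add(Add(Pow(z, 2), Mul(z, z)), 8) = Add(Add(Pow(z, 2), Pow(z, 2)), 8) = Add(Mul(2, Pow(z, 2)), 8) = Add(8, Mul(2, Pow(z, 2))))
Mul(-82329, Pow(Function('M')(-206), -1)) = Mul(-82329, Pow(Add(8, Mul(2, Pow(-206, 2))), -1)) = Mul(-82329, Pow(Add(8, Mul(2, 42436)), -1)) = Mul(-82329, Pow(Add(8, 84872), -1)) = Mul(-82329, Pow(84880, -1)) = Mul(-82329, Rational(1, 84880)) = Rational(-82329, 84880)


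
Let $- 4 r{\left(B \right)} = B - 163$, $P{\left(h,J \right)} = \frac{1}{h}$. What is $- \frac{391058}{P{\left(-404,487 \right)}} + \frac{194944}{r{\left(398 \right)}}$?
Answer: $\frac{37126266744}{235} \approx 1.5798 \cdot 10^{8}$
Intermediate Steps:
$r{\left(B \right)} = \frac{163}{4} - \frac{B}{4}$ ($r{\left(B \right)} = - \frac{B - 163}{4} = - \frac{-163 + B}{4} = \frac{163}{4} - \frac{B}{4}$)
$- \frac{391058}{P{\left(-404,487 \right)}} + \frac{194944}{r{\left(398 \right)}} = - \frac{391058}{\frac{1}{-404}} + \frac{194944}{\frac{163}{4} - \frac{199}{2}} = - \frac{391058}{- \frac{1}{404}} + \frac{194944}{\frac{163}{4} - \frac{199}{2}} = \left(-391058\right) \left(-404\right) + \frac{194944}{- \frac{235}{4}} = 157987432 + 194944 \left(- \frac{4}{235}\right) = 157987432 - \frac{779776}{235} = \frac{37126266744}{235}$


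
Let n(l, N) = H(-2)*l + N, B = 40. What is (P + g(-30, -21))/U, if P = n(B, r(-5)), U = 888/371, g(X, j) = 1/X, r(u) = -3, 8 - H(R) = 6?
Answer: 856639/26640 ≈ 32.156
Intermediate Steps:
H(R) = 2 (H(R) = 8 - 1*6 = 8 - 6 = 2)
U = 888/371 (U = 888*(1/371) = 888/371 ≈ 2.3935)
n(l, N) = N + 2*l (n(l, N) = 2*l + N = N + 2*l)
P = 77 (P = -3 + 2*40 = -3 + 80 = 77)
(P + g(-30, -21))/U = (77 + 1/(-30))/(888/371) = 371*(77 - 1/30)/888 = (371/888)*(2309/30) = 856639/26640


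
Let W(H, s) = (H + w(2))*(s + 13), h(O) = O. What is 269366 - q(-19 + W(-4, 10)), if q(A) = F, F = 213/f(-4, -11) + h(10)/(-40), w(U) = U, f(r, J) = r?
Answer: 538839/2 ≈ 2.6942e+5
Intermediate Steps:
W(H, s) = (2 + H)*(13 + s) (W(H, s) = (H + 2)*(s + 13) = (2 + H)*(13 + s))
F = -107/2 (F = 213/(-4) + 10/(-40) = 213*(-¼) + 10*(-1/40) = -213/4 - ¼ = -107/2 ≈ -53.500)
q(A) = -107/2
269366 - q(-19 + W(-4, 10)) = 269366 - 1*(-107/2) = 269366 + 107/2 = 538839/2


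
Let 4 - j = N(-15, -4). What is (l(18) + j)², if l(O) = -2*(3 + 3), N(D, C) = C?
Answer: 16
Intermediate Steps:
l(O) = -12 (l(O) = -2*6 = -12)
j = 8 (j = 4 - 1*(-4) = 4 + 4 = 8)
(l(18) + j)² = (-12 + 8)² = (-4)² = 16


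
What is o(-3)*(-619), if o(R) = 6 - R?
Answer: -5571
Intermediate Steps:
o(-3)*(-619) = (6 - 1*(-3))*(-619) = (6 + 3)*(-619) = 9*(-619) = -5571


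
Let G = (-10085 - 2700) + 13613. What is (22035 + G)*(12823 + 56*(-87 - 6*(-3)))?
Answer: 204829617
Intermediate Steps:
G = 828 (G = -12785 + 13613 = 828)
(22035 + G)*(12823 + 56*(-87 - 6*(-3))) = (22035 + 828)*(12823 + 56*(-87 - 6*(-3))) = 22863*(12823 + 56*(-87 + 18)) = 22863*(12823 + 56*(-69)) = 22863*(12823 - 3864) = 22863*8959 = 204829617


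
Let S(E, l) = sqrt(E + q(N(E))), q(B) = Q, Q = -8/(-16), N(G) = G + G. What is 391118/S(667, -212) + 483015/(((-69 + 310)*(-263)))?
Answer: -483015/63383 + 391118*sqrt(2670)/1335 ≈ 15131.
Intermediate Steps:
N(G) = 2*G
Q = 1/2 (Q = -8*(-1/16) = 1/2 ≈ 0.50000)
q(B) = 1/2
S(E, l) = sqrt(1/2 + E) (S(E, l) = sqrt(E + 1/2) = sqrt(1/2 + E))
391118/S(667, -212) + 483015/(((-69 + 310)*(-263))) = 391118/((sqrt(2 + 4*667)/2)) + 483015/(((-69 + 310)*(-263))) = 391118/((sqrt(2 + 2668)/2)) + 483015/((241*(-263))) = 391118/((sqrt(2670)/2)) + 483015/(-63383) = 391118*(sqrt(2670)/1335) + 483015*(-1/63383) = 391118*sqrt(2670)/1335 - 483015/63383 = -483015/63383 + 391118*sqrt(2670)/1335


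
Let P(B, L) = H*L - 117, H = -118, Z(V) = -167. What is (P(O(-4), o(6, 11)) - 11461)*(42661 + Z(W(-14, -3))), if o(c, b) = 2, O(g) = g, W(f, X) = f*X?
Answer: -502024116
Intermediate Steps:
W(f, X) = X*f
P(B, L) = -117 - 118*L (P(B, L) = -118*L - 117 = -117 - 118*L)
(P(O(-4), o(6, 11)) - 11461)*(42661 + Z(W(-14, -3))) = ((-117 - 118*2) - 11461)*(42661 - 167) = ((-117 - 236) - 11461)*42494 = (-353 - 11461)*42494 = -11814*42494 = -502024116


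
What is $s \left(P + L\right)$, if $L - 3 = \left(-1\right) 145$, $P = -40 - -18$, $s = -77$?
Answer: $12628$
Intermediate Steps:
$P = -22$ ($P = -40 + 18 = -22$)
$L = -142$ ($L = 3 - 145 = -142$)
$s \left(P + L\right) = - 77 \left(-22 - 142\right) = \left(-77\right) \left(-164\right) = 12628$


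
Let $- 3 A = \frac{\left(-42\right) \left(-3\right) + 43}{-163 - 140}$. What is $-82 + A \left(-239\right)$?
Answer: $- \frac{114929}{909} \approx -126.43$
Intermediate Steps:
$A = \frac{169}{909}$ ($A = - \frac{\left(\left(-42\right) \left(-3\right) + 43\right) \frac{1}{-163 - 140}}{3} = - \frac{\left(126 + 43\right) \frac{1}{-303}}{3} = - \frac{169 \left(- \frac{1}{303}\right)}{3} = \left(- \frac{1}{3}\right) \left(- \frac{169}{303}\right) = \frac{169}{909} \approx 0.18592$)
$-82 + A \left(-239\right) = -82 + \frac{169}{909} \left(-239\right) = -82 - \frac{40391}{909} = - \frac{114929}{909}$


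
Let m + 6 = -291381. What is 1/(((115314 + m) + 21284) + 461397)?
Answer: 1/306608 ≈ 3.2615e-6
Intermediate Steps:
m = -291387 (m = -6 - 291381 = -291387)
1/(((115314 + m) + 21284) + 461397) = 1/(((115314 - 291387) + 21284) + 461397) = 1/((-176073 + 21284) + 461397) = 1/(-154789 + 461397) = 1/306608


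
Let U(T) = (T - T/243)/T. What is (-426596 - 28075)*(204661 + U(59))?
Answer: -2512454606935/27 ≈ -9.3054e+10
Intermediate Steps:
U(T) = 242/243 (U(T) = (T - T/243)/T = (242*T/243)/T = 242/243)
(-426596 - 28075)*(204661 + U(59)) = (-426596 - 28075)*(204661 + 242/243) = -454671*49732865/243 = -2512454606935/27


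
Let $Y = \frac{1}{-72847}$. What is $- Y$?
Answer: $\frac{1}{72847} \approx 1.3727 \cdot 10^{-5}$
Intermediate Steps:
$Y = - \frac{1}{72847} \approx -1.3727 \cdot 10^{-5}$
$- Y = \left(-1\right) \left(- \frac{1}{72847}\right) = \frac{1}{72847}$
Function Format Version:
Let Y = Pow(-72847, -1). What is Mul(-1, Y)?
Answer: Rational(1, 72847) ≈ 1.3727e-5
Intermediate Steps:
Y = Rational(-1, 72847) ≈ -1.3727e-5
Mul(-1, Y) = Mul(-1, Rational(-1, 72847)) = Rational(1, 72847)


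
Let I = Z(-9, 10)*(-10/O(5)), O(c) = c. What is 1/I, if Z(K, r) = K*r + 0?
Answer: 1/180 ≈ 0.0055556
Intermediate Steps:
Z(K, r) = K*r
I = 180 (I = (-9*10)*(-10/5) = -(-900)/5 = -90*(-2) = 180)
1/I = 1/180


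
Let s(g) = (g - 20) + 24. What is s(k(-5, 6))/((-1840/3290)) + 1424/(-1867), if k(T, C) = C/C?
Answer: -3333231/343528 ≈ -9.7029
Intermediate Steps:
k(T, C) = 1
s(g) = 4 + g (s(g) = (-20 + g) + 24 = 4 + g)
s(k(-5, 6))/((-1840/3290)) + 1424/(-1867) = (4 + 1)/((-1840/3290)) + 1424/(-1867) = 5/((-1840*1/3290)) + 1424*(-1/1867) = 5/(-184/329) - 1424/1867 = 5*(-329/184) - 1424/1867 = -1645/184 - 1424/1867 = -3333231/343528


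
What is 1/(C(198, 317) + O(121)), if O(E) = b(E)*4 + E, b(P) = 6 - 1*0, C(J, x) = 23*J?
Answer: 1/4699 ≈ 0.00021281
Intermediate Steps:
b(P) = 6 (b(P) = 6 + 0 = 6)
O(E) = 24 + E (O(E) = 6*4 + E = 24 + E)
1/(C(198, 317) + O(121)) = 1/(23*198 + (24 + 121)) = 1/(4554 + 145) = 1/4699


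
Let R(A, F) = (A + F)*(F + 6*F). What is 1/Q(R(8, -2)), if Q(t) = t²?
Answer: 1/7056 ≈ 0.00014172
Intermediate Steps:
R(A, F) = 7*F*(A + F) (R(A, F) = (A + F)*(7*F) = 7*F*(A + F))
1/Q(R(8, -2)) = 1/((7*(-2)*(8 - 2))²) = 1/((7*(-2)*6)²) = 1/((-84)²) = 1/7056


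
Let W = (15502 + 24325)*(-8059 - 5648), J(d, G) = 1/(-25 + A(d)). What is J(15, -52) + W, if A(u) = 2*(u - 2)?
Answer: -545908688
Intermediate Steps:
A(u) = -4 + 2*u (A(u) = 2*(-2 + u) = -4 + 2*u)
J(d, G) = 1/(-29 + 2*d) (J(d, G) = 1/(-25 + (-4 + 2*d)) = 1/(-29 + 2*d))
W = -545908689 (W = 39827*(-13707) = -545908689)
J(15, -52) + W = 1/(-29 + 2*15) - 545908689 = 1/(-29 + 30) - 545908689 = 1/1 - 545908689 = 1 - 545908689 = -545908688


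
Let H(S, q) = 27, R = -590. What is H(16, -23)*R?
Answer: -15930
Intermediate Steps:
H(16, -23)*R = 27*(-590) = -15930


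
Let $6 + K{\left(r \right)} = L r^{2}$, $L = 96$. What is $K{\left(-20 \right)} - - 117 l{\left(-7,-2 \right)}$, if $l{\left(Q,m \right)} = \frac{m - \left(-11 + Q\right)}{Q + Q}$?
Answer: $\frac{267822}{7} \approx 38260.0$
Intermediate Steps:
$l{\left(Q,m \right)} = \frac{11 + m - Q}{2 Q}$
$K{\left(r \right)} = -6 + 96 r^{2}$
$K{\left(-20 \right)} - - 117 l{\left(-7,-2 \right)} = \left(-6 + 96 \left(-20\right)^{2}\right) - - 117 \frac{11 - 2 - -7}{2 \left(-7\right)} = \left(-6 + 96 \cdot 400\right) - - 117 \cdot \frac{1}{2} \left(- \frac{1}{7}\right) \left(11 - 2 + 7\right) = \left(-6 + 38400\right) - - 117 \cdot \frac{1}{2} \left(- \frac{1}{7}\right) 16 = 38394 - \left(-117\right) \left(- \frac{8}{7}\right) = 38394 - \frac{936}{7} = \frac{267822}{7}$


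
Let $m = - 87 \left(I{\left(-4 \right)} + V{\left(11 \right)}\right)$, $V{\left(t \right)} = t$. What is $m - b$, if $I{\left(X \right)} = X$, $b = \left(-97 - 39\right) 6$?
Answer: $207$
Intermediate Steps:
$b = -816$ ($b = \left(-136\right) 6 = -816$)
$m = -609$ ($m = - 87 \left(-4 + 11\right) = \left(-87\right) 7 = -609$)
$m - b = -609 - -816 = -609 + 816 = 207$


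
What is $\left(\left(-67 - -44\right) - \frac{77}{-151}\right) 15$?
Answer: $- \frac{50940}{151} \approx -337.35$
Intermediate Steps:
$\left(\left(-67 - -44\right) - \frac{77}{-151}\right) 15 = \left(\left(-67 + 44\right) - - \frac{77}{151}\right) 15 = \left(-23 + \frac{77}{151}\right) 15 = \left(- \frac{3396}{151}\right) 15 = - \frac{50940}{151}$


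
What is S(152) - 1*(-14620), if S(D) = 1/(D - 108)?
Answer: 643281/44 ≈ 14620.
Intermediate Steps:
S(D) = 1/(-108 + D)
S(152) - 1*(-14620) = 1/(-108 + 152) - 1*(-14620) = 1/44 + 14620 = 643281/44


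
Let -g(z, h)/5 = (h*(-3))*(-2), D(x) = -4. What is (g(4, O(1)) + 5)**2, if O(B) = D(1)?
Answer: 15625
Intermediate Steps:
O(B) = -4
g(z, h) = -30*h (g(z, h) = -5*h*(-3)*(-2) = -5*(-3*h)*(-2) = -30*h)
(g(4, O(1)) + 5)**2 = (-30*(-4) + 5)**2 = (120 + 5)**2 = 125**2 = 15625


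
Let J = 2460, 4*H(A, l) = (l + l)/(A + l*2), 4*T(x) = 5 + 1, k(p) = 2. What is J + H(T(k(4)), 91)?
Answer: 902911/367 ≈ 2460.2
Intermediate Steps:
T(x) = 3/2 (T(x) = (5 + 1)/4 = (1/4)*6 = 3/2)
H(A, l) = l/(2*(A + 2*l)) (H(A, l) = ((l + l)/(A + l*2))/4 = ((2*l)/(A + 2*l))/4 = (2*l/(A + 2*l))/4 = l/(2*(A + 2*l)))
J + H(T(k(4)), 91) = 2460 + (1/2)*91/(3/2 + 2*91) = 2460 + (1/2)*91/(3/2 + 182) = 2460 + (1/2)*91/(367/2) = 2460 + (1/2)*91*(2/367) = 2460 + 91/367 = 902911/367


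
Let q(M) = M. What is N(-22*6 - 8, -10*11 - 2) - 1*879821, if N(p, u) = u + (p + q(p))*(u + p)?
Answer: -809373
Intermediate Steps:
N(p, u) = u + 2*p*(p + u) (N(p, u) = u + (p + p)*(u + p) = u + (2*p)*(p + u) = u + 2*p*(p + u))
N(-22*6 - 8, -10*11 - 2) - 1*879821 = ((-10*11 - 2) + 2*(-22*6 - 8)² + 2*(-22*6 - 8)*(-10*11 - 2)) - 1*879821 = ((-110 - 2) + 2*(-132 - 8)² + 2*(-132 - 8)*(-110 - 2)) - 879821 = (-112 + 2*(-140)² + 2*(-140)*(-112)) - 879821 = (-112 + 2*19600 + 31360) - 879821 = (-112 + 39200 + 31360) - 879821 = 70448 - 879821 = -809373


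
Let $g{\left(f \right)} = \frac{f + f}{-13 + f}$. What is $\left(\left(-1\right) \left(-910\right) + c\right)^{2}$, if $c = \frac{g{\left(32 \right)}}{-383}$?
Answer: $\frac{43850963464036}{52954729} \approx 8.2808 \cdot 10^{5}$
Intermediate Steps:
$g{\left(f \right)} = \frac{2 f}{-13 + f}$
$c = - \frac{64}{7277}$ ($c = \frac{2 \cdot 32 \frac{1}{-13 + 32}}{-383} = 2 \cdot 32 \cdot \frac{1}{19} \left(- \frac{1}{383}\right) = \frac{64}{19} \left(- \frac{1}{383}\right) = - \frac{64}{7277} \approx -0.0087948$)
$\left(\left(-1\right) \left(-910\right) + c\right)^{2} = \left(\left(-1\right) \left(-910\right) - \frac{64}{7277}\right)^{2} = \left(910 - \frac{64}{7277}\right)^{2} = \left(\frac{6622006}{7277}\right)^{2} = \frac{43850963464036}{52954729}$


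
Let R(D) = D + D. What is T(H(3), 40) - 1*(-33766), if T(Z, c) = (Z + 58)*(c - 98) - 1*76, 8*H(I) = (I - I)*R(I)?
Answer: 30326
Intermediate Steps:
R(D) = 2*D
H(I) = 0 (H(I) = ((I - I)*(2*I))/8 = (0*(2*I))/8 = (⅛)*0 = 0)
T(Z, c) = -76 + (-98 + c)*(58 + Z) (T(Z, c) = (58 + Z)*(-98 + c) - 76 = (-98 + c)*(58 + Z) - 76 = -76 + (-98 + c)*(58 + Z))
T(H(3), 40) - 1*(-33766) = (-5760 - 98*0 + 58*40 + 0*40) - 1*(-33766) = (-5760 + 0 + 2320 + 0) + 33766 = -3440 + 33766 = 30326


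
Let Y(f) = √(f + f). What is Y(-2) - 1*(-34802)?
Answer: 34802 + 2*I ≈ 34802.0 + 2.0*I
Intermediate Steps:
Y(f) = √2*√f (Y(f) = √(2*f) = √2*√f)
Y(-2) - 1*(-34802) = √2*√(-2) - 1*(-34802) = √2*(I*√2) + 34802 = 2*I + 34802 = 34802 + 2*I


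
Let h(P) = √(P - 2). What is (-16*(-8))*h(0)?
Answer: 128*I*√2 ≈ 181.02*I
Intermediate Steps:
h(P) = √(-2 + P)
(-16*(-8))*h(0) = (-16*(-8))*√(-2 + 0) = 128*√(-2) = 128*(I*√2) = 128*I*√2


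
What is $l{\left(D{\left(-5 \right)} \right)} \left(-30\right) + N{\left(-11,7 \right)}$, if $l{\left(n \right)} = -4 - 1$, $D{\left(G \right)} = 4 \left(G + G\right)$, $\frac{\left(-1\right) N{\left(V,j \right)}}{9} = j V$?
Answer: $843$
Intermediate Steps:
$N{\left(V,j \right)} = - 9 V j$ ($N{\left(V,j \right)} = - 9 j V = - 9 V j$)
$D{\left(G \right)} = 8 G$ ($D{\left(G \right)} = 4 \cdot 2 G = 8 G$)
$l{\left(n \right)} = -5$
$l{\left(D{\left(-5 \right)} \right)} \left(-30\right) + N{\left(-11,7 \right)} = \left(-5\right) \left(-30\right) - \left(-99\right) 7 = 150 + 693 = 843$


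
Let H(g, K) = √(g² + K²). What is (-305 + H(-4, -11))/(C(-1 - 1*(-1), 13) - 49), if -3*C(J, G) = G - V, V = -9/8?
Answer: 7320/1289 - 24*√137/1289 ≈ 5.4609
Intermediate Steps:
V = -9/8 (V = -9*⅛ = -9/8 ≈ -1.1250)
H(g, K) = √(K² + g²)
C(J, G) = -3/8 - G/3 (C(J, G) = -(G - 1*(-9/8))/3 = -(G + 9/8)/3 = -(9/8 + G)/3 = -3/8 - G/3)
(-305 + H(-4, -11))/(C(-1 - 1*(-1), 13) - 49) = (-305 + √((-11)² + (-4)²))/((-3/8 - ⅓*13) - 49) = (-305 + √(121 + 16))/((-3/8 - 13/3) - 49) = (-305 + √137)/(-113/24 - 49) = (-305 + √137)/(-1289/24) = (-305 + √137)*(-24/1289) = 7320/1289 - 24*√137/1289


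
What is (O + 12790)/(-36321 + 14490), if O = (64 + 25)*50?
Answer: -17240/21831 ≈ -0.78970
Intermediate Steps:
O = 4450 (O = 89*50 = 4450)
(O + 12790)/(-36321 + 14490) = (4450 + 12790)/(-36321 + 14490) = 17240/(-21831) = 17240*(-1/21831) = -17240/21831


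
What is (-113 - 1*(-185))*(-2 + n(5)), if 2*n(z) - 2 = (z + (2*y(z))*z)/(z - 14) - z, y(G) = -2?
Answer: -192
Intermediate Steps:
n(z) = 1 - z/2 - 3*z/(2*(-14 + z)) (n(z) = 1 + ((z + (2*(-2))*z)/(z - 14) - z)/2 = 1 + ((z - 4*z)/(-14 + z) - z)/2 = 1 + ((-3*z)/(-14 + z) - z)/2 = 1 + (-3*z/(-14 + z) - z)/2 = 1 + (-z - 3*z/(-14 + z))/2 = 1 + (-z/2 - 3*z/(2*(-14 + z))) = 1 - z/2 - 3*z/(2*(-14 + z)))
(-113 - 1*(-185))*(-2 + n(5)) = (-113 - 1*(-185))*(-2 + (-28 - 1*5² + 13*5)/(2*(-14 + 5))) = (-113 + 185)*(-2 + (½)*(-28 - 1*25 + 65)/(-9)) = 72*(-2 + (½)*(-⅑)*(-28 - 25 + 65)) = 72*(-2 + (½)*(-⅑)*12) = 72*(-2 - ⅔) = 72*(-8/3) = -192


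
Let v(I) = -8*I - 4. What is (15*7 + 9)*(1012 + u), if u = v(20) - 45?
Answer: 91542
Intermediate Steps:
v(I) = -4 - 8*I
u = -209 (u = (-4 - 8*20) - 45 = (-4 - 160) - 45 = -164 - 45 = -209)
(15*7 + 9)*(1012 + u) = (15*7 + 9)*(1012 - 209) = (105 + 9)*803 = 114*803 = 91542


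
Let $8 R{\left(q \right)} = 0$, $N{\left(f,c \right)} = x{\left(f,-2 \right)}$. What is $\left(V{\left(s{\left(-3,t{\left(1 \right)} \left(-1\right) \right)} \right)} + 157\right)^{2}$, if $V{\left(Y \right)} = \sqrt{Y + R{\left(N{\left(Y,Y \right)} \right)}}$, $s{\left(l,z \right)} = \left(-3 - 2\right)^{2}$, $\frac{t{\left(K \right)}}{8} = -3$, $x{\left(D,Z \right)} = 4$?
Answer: $26244$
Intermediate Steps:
$t{\left(K \right)} = -24$ ($t{\left(K \right)} = 8 \left(-3\right) = -24$)
$N{\left(f,c \right)} = 4$
$R{\left(q \right)} = 0$ ($R{\left(q \right)} = \frac{1}{8} \cdot 0 = 0$)
$s{\left(l,z \right)} = 25$ ($s{\left(l,z \right)} = \left(-5\right)^{2} = 25$)
$V{\left(Y \right)} = \sqrt{Y}$ ($V{\left(Y \right)} = \sqrt{Y + 0} = \sqrt{Y}$)
$\left(V{\left(s{\left(-3,t{\left(1 \right)} \left(-1\right) \right)} \right)} + 157\right)^{2} = \left(\sqrt{25} + 157\right)^{2} = \left(5 + 157\right)^{2} = 162^{2} = 26244$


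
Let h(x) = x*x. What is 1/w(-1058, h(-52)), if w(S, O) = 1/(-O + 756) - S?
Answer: 1948/2060983 ≈ 0.00094518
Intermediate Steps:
h(x) = x²
w(S, O) = 1/(756 - O) - S
1/w(-1058, h(-52)) = 1/((-1 + 756*(-1058) - 1*(-52)²*(-1058))/(-756 + (-52)²)) = 1/((-1 - 799848 - 1*2704*(-1058))/(-756 + 2704)) = 1/((-1 - 799848 + 2860832)/1948) = 1/((1/1948)*2060983) = 1/(2060983/1948) = 1948/2060983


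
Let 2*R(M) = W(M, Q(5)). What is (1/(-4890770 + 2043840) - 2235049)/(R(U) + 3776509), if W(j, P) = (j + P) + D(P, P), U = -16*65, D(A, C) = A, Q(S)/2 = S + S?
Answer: -6363028049571/10750033302370 ≈ -0.59191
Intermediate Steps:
Q(S) = 4*S (Q(S) = 2*(S + S) = 2*(2*S) = 4*S)
U = -1040
W(j, P) = j + 2*P (W(j, P) = (j + P) + P = (P + j) + P = j + 2*P)
R(M) = 20 + M/2 (R(M) = (M + 2*(4*5))/2 = (M + 2*20)/2 = (M + 40)/2 = (40 + M)/2 = 20 + M/2)
(1/(-4890770 + 2043840) - 2235049)/(R(U) + 3776509) = (1/(-4890770 + 2043840) - 2235049)/((20 + (1/2)*(-1040)) + 3776509) = (1/(-2846930) - 2235049)/((20 - 520) + 3776509) = (-1/2846930 - 2235049)/(-500 + 3776509) = -6363028049571/2846930/3776009 = -6363028049571/2846930*1/3776009 = -6363028049571/10750033302370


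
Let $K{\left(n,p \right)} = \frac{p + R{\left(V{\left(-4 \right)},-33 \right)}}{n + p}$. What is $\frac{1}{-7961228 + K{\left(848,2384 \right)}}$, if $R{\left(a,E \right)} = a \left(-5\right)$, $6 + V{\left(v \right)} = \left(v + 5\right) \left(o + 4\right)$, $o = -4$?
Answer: $- \frac{1616}{12865343241} \approx -1.2561 \cdot 10^{-7}$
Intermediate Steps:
$V{\left(v \right)} = -6$ ($V{\left(v \right)} = -6 + \left(v + 5\right) \left(-4 + 4\right) = -6 + \left(5 + v\right) 0 = -6 + 0 = -6$)
$R{\left(a,E \right)} = - 5 a$
$K{\left(n,p \right)} = \frac{30 + p}{n + p}$ ($K{\left(n,p \right)} = \frac{p - -30}{n + p} = \frac{p + 30}{n + p} = \frac{30 + p}{n + p}$)
$\frac{1}{-7961228 + K{\left(848,2384 \right)}} = \frac{1}{-7961228 + \frac{30 + 2384}{848 + 2384}} = \frac{1}{-7961228 + \frac{1}{3232} \cdot 2414} = \frac{1}{-7961228 + \frac{1207}{1616}} = \frac{1}{- \frac{12865343241}{1616}} = - \frac{1616}{12865343241}$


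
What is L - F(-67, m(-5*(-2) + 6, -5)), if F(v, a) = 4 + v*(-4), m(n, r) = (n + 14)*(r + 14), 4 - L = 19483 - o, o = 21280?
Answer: 1529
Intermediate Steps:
L = 1801 (L = 4 - (19483 - 1*21280) = 4 - (19483 - 21280) = 4 - 1*(-1797) = 4 + 1797 = 1801)
m(n, r) = (14 + n)*(14 + r)
F(v, a) = 4 - 4*v
L - F(-67, m(-5*(-2) + 6, -5)) = 1801 - (4 - 4*(-67)) = 1801 - (4 + 268) = 1801 - 1*272 = 1801 - 272 = 1529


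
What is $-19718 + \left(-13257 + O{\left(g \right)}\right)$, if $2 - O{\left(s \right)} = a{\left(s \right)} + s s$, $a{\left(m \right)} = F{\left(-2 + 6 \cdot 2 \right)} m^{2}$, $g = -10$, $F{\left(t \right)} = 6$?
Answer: $-33673$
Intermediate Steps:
$a{\left(m \right)} = 6 m^{2}$
$O{\left(s \right)} = 2 - 7 s^{2}$ ($O{\left(s \right)} = 2 - \left(6 s^{2} + s s\right) = 2 - \left(6 s^{2} + s^{2}\right) = 2 - 7 s^{2}$)
$-19718 + \left(-13257 + O{\left(g \right)}\right) = -19718 - \left(13255 + 700\right) = -19718 + \left(-13257 + \left(2 - 700\right)\right) = -19718 - 13955 = -33673$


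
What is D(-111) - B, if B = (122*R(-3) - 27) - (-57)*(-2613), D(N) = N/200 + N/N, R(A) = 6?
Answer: 29647289/200 ≈ 1.4824e+5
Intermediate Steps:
D(N) = 1 + N/200 (D(N) = N*(1/200) + 1 = N/200 + 1 = 1 + N/200)
B = -148236 (B = (122*6 - 27) - (-57)*(-2613) = (732 - 27) - 1*148941 = 705 - 148941 = -148236)
D(-111) - B = (1 + (1/200)*(-111)) - 1*(-148236) = (1 - 111/200) + 148236 = 89/200 + 148236 = 29647289/200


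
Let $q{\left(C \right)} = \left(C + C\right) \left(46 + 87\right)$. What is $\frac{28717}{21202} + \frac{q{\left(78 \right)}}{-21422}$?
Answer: $\frac{87638239}{227094622} \approx 0.38591$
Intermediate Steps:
$q{\left(C \right)} = 266 C$ ($q{\left(C \right)} = 2 C 133 = 266 C$)
$\frac{28717}{21202} + \frac{q{\left(78 \right)}}{-21422} = \frac{28717}{21202} + \frac{266 \cdot 78}{-21422} = 28717 \cdot \frac{1}{21202} + 20748 \left(- \frac{1}{21422}\right) = \frac{28717}{21202} - \frac{10374}{10711} = \frac{87638239}{227094622}$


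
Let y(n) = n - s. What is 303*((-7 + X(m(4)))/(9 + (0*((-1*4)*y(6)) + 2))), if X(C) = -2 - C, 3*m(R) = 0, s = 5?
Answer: -2727/11 ≈ -247.91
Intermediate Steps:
y(n) = -5 + n (y(n) = n - 1*5 = n - 5 = -5 + n)
m(R) = 0 (m(R) = (⅓)*0 = 0)
303*((-7 + X(m(4)))/(9 + (0*((-1*4)*y(6)) + 2))) = 303*((-7 + (-2 - 1*0))/(9 + (0*((-1*4)*(-5 + 6)) + 2))) = 303*((-7 + (-2 + 0))/(9 + (0*(-4*1) + 2))) = 303*((-7 - 2)/(9 + (0*(-4) + 2))) = 303*(-9/(9 + (0 + 2))) = 303*(-9/(9 + 2)) = 303*(-9/11) = -2727/11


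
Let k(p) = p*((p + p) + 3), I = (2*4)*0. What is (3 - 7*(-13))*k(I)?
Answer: 0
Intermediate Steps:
I = 0 (I = 8*0 = 0)
k(p) = p*(3 + 2*p) (k(p) = p*(2*p + 3) = p*(3 + 2*p))
(3 - 7*(-13))*k(I) = (3 - 7*(-13))*(0*(3 + 2*0)) = (3 + 91)*(0*(3 + 0)) = 94*(0*3) = 94*0 = 0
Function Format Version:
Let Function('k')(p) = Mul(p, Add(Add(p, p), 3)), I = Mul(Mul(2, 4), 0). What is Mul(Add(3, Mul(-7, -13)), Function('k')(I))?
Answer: 0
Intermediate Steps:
I = 0 (I = Mul(8, 0) = 0)
Function('k')(p) = Mul(p, Add(3, Mul(2, p))) (Function('k')(p) = Mul(p, Add(Mul(2, p), 3)) = Mul(p, Add(3, Mul(2, p))))
Mul(Add(3, Mul(-7, -13)), Function('k')(I)) = Mul(Add(3, Mul(-7, -13)), Mul(0, Add(3, Mul(2, 0)))) = Mul(Add(3, 91), Mul(0, Add(3, 0))) = Mul(94, Mul(0, 3)) = Mul(94, 0) = 0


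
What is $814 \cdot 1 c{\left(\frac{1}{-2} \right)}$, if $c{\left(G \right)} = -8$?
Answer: $-6512$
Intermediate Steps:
$814 \cdot 1 c{\left(\frac{1}{-2} \right)} = 814 \cdot 1 \left(-8\right) = 814 \left(-8\right) = -6512$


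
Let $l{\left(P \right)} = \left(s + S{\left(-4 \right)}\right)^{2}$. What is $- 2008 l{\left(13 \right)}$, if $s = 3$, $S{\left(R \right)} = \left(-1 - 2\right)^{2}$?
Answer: $-289152$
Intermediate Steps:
$S{\left(R \right)} = 9$ ($S{\left(R \right)} = \left(-3\right)^{2} = 9$)
$l{\left(P \right)} = 144$ ($l{\left(P \right)} = \left(3 + 9\right)^{2} = 12^{2} = 144$)
$- 2008 l{\left(13 \right)} = \left(-2008\right) 144 = -289152$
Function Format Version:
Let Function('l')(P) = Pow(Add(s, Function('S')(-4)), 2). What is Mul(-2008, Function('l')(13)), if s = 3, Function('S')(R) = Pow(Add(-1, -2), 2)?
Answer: -289152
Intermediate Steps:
Function('S')(R) = 9 (Function('S')(R) = Pow(-3, 2) = 9)
Function('l')(P) = 144 (Function('l')(P) = Pow(Add(3, 9), 2) = Pow(12, 2) = 144)
Mul(-2008, Function('l')(13)) = Mul(-2008, 144) = -289152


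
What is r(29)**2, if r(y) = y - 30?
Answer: 1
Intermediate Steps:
r(y) = -30 + y
r(29)**2 = (-30 + 29)**2 = (-1)**2 = 1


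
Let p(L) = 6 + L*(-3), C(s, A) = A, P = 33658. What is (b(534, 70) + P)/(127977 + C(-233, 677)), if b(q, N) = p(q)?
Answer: 16031/64327 ≈ 0.24921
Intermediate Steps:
p(L) = 6 - 3*L
b(q, N) = 6 - 3*q
(b(534, 70) + P)/(127977 + C(-233, 677)) = ((6 - 3*534) + 33658)/(127977 + 677) = ((6 - 1602) + 33658)/128654 = (-1596 + 33658)*(1/128654) = 32062*(1/128654) = 16031/64327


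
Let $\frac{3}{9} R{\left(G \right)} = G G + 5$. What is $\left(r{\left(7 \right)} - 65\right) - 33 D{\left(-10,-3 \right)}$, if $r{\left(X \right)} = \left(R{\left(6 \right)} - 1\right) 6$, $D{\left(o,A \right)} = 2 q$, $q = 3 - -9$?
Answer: $-125$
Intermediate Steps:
$R{\left(G \right)} = 15 + 3 G^{2}$ ($R{\left(G \right)} = 3 \left(G G + 5\right) = 3 \left(G^{2} + 5\right) = 3 \left(5 + G^{2}\right) = 15 + 3 G^{2}$)
$q = 12$ ($q = 3 + 9 = 12$)
$D{\left(o,A \right)} = 24$ ($D{\left(o,A \right)} = 2 \cdot 12 = 24$)
$r{\left(X \right)} = 732$ ($r{\left(X \right)} = \left(\left(15 + 3 \cdot 6^{2}\right) - 1\right) 6 = \left(\left(15 + 3 \cdot 36\right) - 1\right) 6 = \left(\left(15 + 108\right) - 1\right) 6 = \left(123 - 1\right) 6 = 122 \cdot 6 = 732$)
$\left(r{\left(7 \right)} - 65\right) - 33 D{\left(-10,-3 \right)} = \left(732 - 65\right) - 792 = 667 - 792 = -125$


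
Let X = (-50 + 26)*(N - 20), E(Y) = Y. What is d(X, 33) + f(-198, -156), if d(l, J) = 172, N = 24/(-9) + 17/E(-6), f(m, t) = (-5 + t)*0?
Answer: 172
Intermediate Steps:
f(m, t) = 0
N = -11/2 (N = 24/(-9) + 17/(-6) = 24*(-⅑) + 17*(-⅙) = -8/3 - 17/6 = -11/2 ≈ -5.5000)
X = 612 (X = (-50 + 26)*(-11/2 - 20) = -24*(-51/2) = 612)
d(X, 33) + f(-198, -156) = 172 + 0 = 172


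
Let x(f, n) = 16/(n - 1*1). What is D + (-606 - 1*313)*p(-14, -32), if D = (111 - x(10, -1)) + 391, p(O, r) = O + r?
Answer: 42784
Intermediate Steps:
x(f, n) = 16/(-1 + n) (x(f, n) = 16/(n - 1) = 16/(-1 + n))
D = 510 (D = (111 - 16/(-1 - 1)) + 391 = (111 - 16/(-2)) + 391 = (111 - 16*(-1)/2) + 391 = (111 - 1*(-8)) + 391 = (111 + 8) + 391 = 119 + 391 = 510)
D + (-606 - 1*313)*p(-14, -32) = 510 + (-606 - 1*313)*(-14 - 32) = 510 + (-606 - 313)*(-46) = 510 - 919*(-46) = 510 + 42274 = 42784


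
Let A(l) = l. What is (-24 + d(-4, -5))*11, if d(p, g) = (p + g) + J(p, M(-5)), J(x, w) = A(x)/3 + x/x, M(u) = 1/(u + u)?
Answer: -1100/3 ≈ -366.67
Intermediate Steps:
M(u) = 1/(2*u)
J(x, w) = 1 + x/3 (J(x, w) = x/3 + x/x = x*(1/3) + 1 = x/3 + 1 = 1 + x/3)
d(p, g) = 1 + g + 4*p/3 (d(p, g) = (p + g) + (1 + p/3) = (g + p) + (1 + p/3) = 1 + g + 4*p/3)
(-24 + d(-4, -5))*11 = (-24 + (1 - 5 + (4/3)*(-4)))*11 = (-24 + (1 - 5 - 16/3))*11 = (-24 - 28/3)*11 = -100/3*11 = -1100/3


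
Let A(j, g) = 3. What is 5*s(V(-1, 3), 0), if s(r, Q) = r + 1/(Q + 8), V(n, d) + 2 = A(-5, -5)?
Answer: 45/8 ≈ 5.6250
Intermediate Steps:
V(n, d) = 1 (V(n, d) = -2 + 3 = 1)
s(r, Q) = r + 1/(8 + Q)
5*s(V(-1, 3), 0) = 5*((1 + 8*1 + 0*1)/(8 + 0)) = 5*((1 + 8 + 0)/8) = 5*((⅛)*9) = 5*(9/8) = 45/8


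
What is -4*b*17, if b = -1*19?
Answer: 1292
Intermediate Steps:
b = -19
-4*b*17 = -4*(-19)*17 = 76*17 = 1292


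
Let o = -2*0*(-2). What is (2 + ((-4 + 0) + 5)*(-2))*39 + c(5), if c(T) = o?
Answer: 0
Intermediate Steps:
o = 0 (o = 0*(-2) = 0)
c(T) = 0
(2 + ((-4 + 0) + 5)*(-2))*39 + c(5) = (2 + ((-4 + 0) + 5)*(-2))*39 + 0 = (2 + (-4 + 5)*(-2))*39 + 0 = (2 + 1*(-2))*39 + 0 = (2 - 2)*39 + 0 = 0*39 + 0 = 0 + 0 = 0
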